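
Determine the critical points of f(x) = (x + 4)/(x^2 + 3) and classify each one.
f'(x) = (x^2 - 2*x*(x + 4) + 3)/(x^2 + 3)^2

Solve f'(x) = 0:
  f'(x) = -(x^2 + 8*x - 3)/(x^2 + 3)^2; the denominator is positive wherever f is defined, so f'(x) = 0 ⇔ -x^2 - 8*x + 3 = 0.
  x^2 + 8*x - 3 = 0 has no rational roots; quadratic formula: x = (-8 ± √76)/2.
  ⇒ x = -sqrt(19) - 4 ≈ -8.3589, -4 + sqrt(19) ≈ 0.3589

f''(x) = 2*(4*x^2*(x + 4) - (3*x + 4)*(x^2 + 3))/(x^2 + 3)^3
Second-derivative test at each critical point:
  f''(-8.3589) = 0.0016 > 0 → local minimum
  f''(0.3589) = -0.8905 < 0 → local maximum

Critical points: x = -sqrt(19) - 4 ≈ -8.3589 (local minimum); x = -4 + sqrt(19) ≈ 0.3589 (local maximum)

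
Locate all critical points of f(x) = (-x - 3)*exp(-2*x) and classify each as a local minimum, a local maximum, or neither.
f'(x) = (2*x + 5)*exp(-2*x)

Solve f'(x) = 0:
  f'(x) = (2*x + 5)·exp(-2*x) and exp(-2*x) > 0 for every x, so f'(x) = 0 ⇔ 2*x + 5 = 0.
  2*x + 5 = 0.
  ⇒ x = -5/2

f''(x) = 4*(-x - 2)*exp(-2*x)
Second-derivative test at each critical point:
  f''(-5/2) = 296.8263 > 0 → local minimum

Critical points: x = -5/2 (local minimum)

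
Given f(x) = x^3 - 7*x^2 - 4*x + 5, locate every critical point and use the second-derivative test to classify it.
f'(x) = 3*x^2 - 14*x - 4

Solve f'(x) = 0:
  3*x^2 - 14*x - 4 = 0 has no rational roots; quadratic formula: x = (14 ± √244)/6.
  ⇒ x = 7/3 - sqrt(61)/3 ≈ -0.2701, 7/3 + sqrt(61)/3 ≈ 4.9367

f''(x) = 6*x - 14
Second-derivative test at each critical point:
  f''(-0.2701) = -15.6205 < 0 → local maximum
  f''(4.9367) = 15.6205 > 0 → local minimum

Critical points: x = 7/3 - sqrt(61)/3 ≈ -0.2701 (local maximum); x = 7/3 + sqrt(61)/3 ≈ 4.9367 (local minimum)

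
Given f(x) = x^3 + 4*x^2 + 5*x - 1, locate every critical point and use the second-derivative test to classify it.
f'(x) = 3*x^2 + 8*x + 5

Solve f'(x) = 0:
  Factor: 3*x^2 + 8*x + 5 = (x + 1)*(3*x + 5) = 0.
  ⇒ x = -5/3, -1

f''(x) = 6*x + 8
Second-derivative test at each critical point:
  f''(-5/3) = -2 < 0 → local maximum
  f''(-1) = 2 > 0 → local minimum

Critical points: x = -5/3 (local maximum); x = -1 (local minimum)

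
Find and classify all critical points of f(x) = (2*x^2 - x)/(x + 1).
f'(x) = (2*x^2 + 4*x - 1)/(x^2 + 2*x + 1)

Solve f'(x) = 0:
  f'(x) = (2*x^2 + 4*x - 1)/(x + 1)^2; the denominator is positive wherever f is defined, so f'(x) = 0 ⇔ 2*x^2 + 4*x - 1 = 0.
  2*x^2 + 4*x - 1 = 0 has no rational roots; quadratic formula: x = (-4 ± √24)/4.
  ⇒ x = -sqrt(6)/2 - 1 ≈ -2.2247, -1 + sqrt(6)/2 ≈ 0.2247

f''(x) = 6/(x^3 + 3*x^2 + 3*x + 1)
Second-derivative test at each critical point:
  f''(-2.2247) = -3.2660 < 0 → local maximum
  f''(0.2247) = 3.2660 > 0 → local minimum

Critical points: x = -sqrt(6)/2 - 1 ≈ -2.2247 (local maximum); x = -1 + sqrt(6)/2 ≈ 0.2247 (local minimum)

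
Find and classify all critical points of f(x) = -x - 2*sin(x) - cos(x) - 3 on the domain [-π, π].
f'(x) = sin(x) - 2*cos(x) - 1

Solve f'(x) = 0 on [-π, π]:
  f'(x) = 0 ⇔ sin(x) - 2*cos(x) = 1. Write the left side as R·cos(x + φ) with R = √((-2)² + (-1)²) = sqrt(5), cos φ = -2*sqrt(5)/5, sin φ = -sqrt(5)/5; then cos(x + φ) = sqrt(5)/5. Solve for x and keep the solutions lying in [-π, π].
  ⇒ x = -pi + atan(3/4) ≈ -2.4981, pi/2 ≈ 1.5708

f''(x) = 2*sin(x) + cos(x)
Second-derivative test at each critical point:
  f''(-2.4981) = -2 < 0 → local maximum
  f''(1.5708) = 2 > 0 → local minimum

Critical points: x = -pi + atan(3/4) ≈ -2.4981 (local maximum); x = pi/2 ≈ 1.5708 (local minimum)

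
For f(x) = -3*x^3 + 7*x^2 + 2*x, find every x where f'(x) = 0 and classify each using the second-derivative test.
f'(x) = -9*x^2 + 14*x + 2

Solve f'(x) = 0:
  9*x^2 - 14*x - 2 = 0 has no rational roots; quadratic formula: x = (14 ± √268)/18.
  ⇒ x = 7/9 - sqrt(67)/9 ≈ -0.1317, 7/9 + sqrt(67)/9 ≈ 1.6873

f''(x) = 14 - 18*x
Second-derivative test at each critical point:
  f''(-0.1317) = 16.3707 > 0 → local minimum
  f''(1.6873) = -16.3707 < 0 → local maximum

Critical points: x = 7/9 - sqrt(67)/9 ≈ -0.1317 (local minimum); x = 7/9 + sqrt(67)/9 ≈ 1.6873 (local maximum)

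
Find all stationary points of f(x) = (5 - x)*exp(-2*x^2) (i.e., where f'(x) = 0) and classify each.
f'(x) = (4*x*(x - 5) - 1)*exp(-2*x^2)

Solve f'(x) = 0:
  f'(x) = (4*x^2 - 20*x - 1)·exp(-2*x^2) and exp(-2*x^2) > 0 for every x, so f'(x) = 0 ⇔ 4*x^2 - 20*x - 1 = 0.
  4*x^2 - 20*x - 1 = 0 has no rational roots; quadratic formula: x = (20 ± √416)/8.
  ⇒ x = 5/2 - sqrt(26)/2 ≈ -0.0495, 5/2 + sqrt(26)/2 ≈ 5.0495

f''(x) = 4*(4*x^2*(5 - x) + 3*x - 5)*exp(-2*x^2)
Second-derivative test at each critical point:
  f''(-0.0495) = -20.2963 < 0 → local maximum
  f''(5.0495) = 1.454e-21 > 0 → local minimum

Critical points: x = 5/2 - sqrt(26)/2 ≈ -0.0495 (local maximum); x = 5/2 + sqrt(26)/2 ≈ 5.0495 (local minimum)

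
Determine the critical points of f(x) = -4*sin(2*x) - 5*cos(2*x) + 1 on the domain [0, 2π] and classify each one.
f'(x) = 10*sin(2*x) - 8*cos(2*x)

Solve f'(x) = 0 on [0, 2π]:
  f'(x) = 0 ⇔ -4*cos(2*x) = -5*sin(2*x) ⇔ tan(2*x) = 4/5, i.e. 2*x = arctan(4/5) + nπ; keep the solutions lying in [0, 2π].
  ⇒ x = atan(4/5)/2 ≈ 0.3374, atan(4/5)/2 + pi/2 ≈ 1.9082, atan(4/5)/2 + pi ≈ 3.4790, atan(4/5)/2 + 3*pi/2 ≈ 5.0498

f''(x) = 16*sin(2*x) + 20*cos(2*x)
Second-derivative test at each critical point:
  f''(0.3374) = 25.6125 > 0 → local minimum
  f''(1.9082) = -25.6125 < 0 → local maximum
  f''(3.4790) = 25.6125 > 0 → local minimum
  f''(5.0498) = -25.6125 < 0 → local maximum

Critical points: x = atan(4/5)/2 ≈ 0.3374 (local minimum); x = atan(4/5)/2 + pi/2 ≈ 1.9082 (local maximum); x = atan(4/5)/2 + pi ≈ 3.4790 (local minimum); x = atan(4/5)/2 + 3*pi/2 ≈ 5.0498 (local maximum)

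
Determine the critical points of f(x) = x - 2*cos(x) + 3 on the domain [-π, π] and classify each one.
f'(x) = 2*sin(x) + 1

Solve f'(x) = 0 on [-π, π]:
  f'(x) = 0 ⇔ sin(x) = -1/2, i.e. x = arcsin(-1/2) + 2nπ or x = π − arcsin(-1/2) + 2nπ; keep the solutions lying in [-π, π].
  ⇒ x = -5*pi/6 ≈ -2.6180, -pi/6 ≈ -0.5236

f''(x) = 2*cos(x)
Second-derivative test at each critical point:
  f''(-2.6180) = -1.7321 < 0 → local maximum
  f''(-0.5236) = 1.7321 > 0 → local minimum

Critical points: x = -5*pi/6 ≈ -2.6180 (local maximum); x = -pi/6 ≈ -0.5236 (local minimum)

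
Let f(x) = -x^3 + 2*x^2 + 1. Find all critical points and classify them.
f'(x) = x*(4 - 3*x)

Solve f'(x) = 0:
  Factor: -3*x^2 + 4*x = -x*(3*x - 4) = 0.
  ⇒ x = 0, 4/3

f''(x) = 4 - 6*x
Second-derivative test at each critical point:
  f''(0) = 4 > 0 → local minimum
  f''(4/3) = -4 < 0 → local maximum

Critical points: x = 0 (local minimum); x = 4/3 (local maximum)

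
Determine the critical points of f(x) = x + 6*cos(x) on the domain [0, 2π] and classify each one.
f'(x) = 1 - 6*sin(x)

Solve f'(x) = 0 on [0, 2π]:
  f'(x) = 0 ⇔ sin(x) = 1/6, i.e. x = arcsin(1/6) + 2nπ or x = π − arcsin(1/6) + 2nπ; keep the solutions lying in [0, 2π].
  ⇒ x = asin(1/6) ≈ 0.1674, pi - asin(1/6) ≈ 2.9741

f''(x) = -6*cos(x)
Second-derivative test at each critical point:
  f''(0.1674) = -5.9161 < 0 → local maximum
  f''(2.9741) = 5.9161 > 0 → local minimum

Critical points: x = asin(1/6) ≈ 0.1674 (local maximum); x = pi - asin(1/6) ≈ 2.9741 (local minimum)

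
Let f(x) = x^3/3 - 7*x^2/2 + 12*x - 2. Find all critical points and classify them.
f'(x) = x^2 - 7*x + 12

Solve f'(x) = 0:
  Factor: x^2 - 7*x + 12 = (x - 4)*(x - 3) = 0.
  ⇒ x = 3, 4

f''(x) = 2*x - 7
Second-derivative test at each critical point:
  f''(3) = -1 < 0 → local maximum
  f''(4) = 1 > 0 → local minimum

Critical points: x = 3 (local maximum); x = 4 (local minimum)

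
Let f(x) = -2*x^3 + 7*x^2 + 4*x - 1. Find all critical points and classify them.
f'(x) = -6*x^2 + 14*x + 4

Solve f'(x) = 0:
  Factor: -6*x^2 + 14*x + 4 = -2*(3*x^2 - 7*x - 2); 3*x^2 - 7*x - 2 = 0 has no rational roots; quadratic formula: x = (7 ± √73)/6.
  ⇒ x = 7/6 - sqrt(73)/6 ≈ -0.2573, 7/6 + sqrt(73)/6 ≈ 2.5907

f''(x) = 14 - 12*x
Second-derivative test at each critical point:
  f''(-0.2573) = 17.0880 > 0 → local minimum
  f''(2.5907) = -17.0880 < 0 → local maximum

Critical points: x = 7/6 - sqrt(73)/6 ≈ -0.2573 (local minimum); x = 7/6 + sqrt(73)/6 ≈ 2.5907 (local maximum)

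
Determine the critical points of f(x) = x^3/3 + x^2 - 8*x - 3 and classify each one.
f'(x) = x^2 + 2*x - 8

Solve f'(x) = 0:
  Factor: x^2 + 2*x - 8 = (x - 2)*(x + 4) = 0.
  ⇒ x = -4, 2

f''(x) = 2*x + 2
Second-derivative test at each critical point:
  f''(-4) = -6 < 0 → local maximum
  f''(2) = 6 > 0 → local minimum

Critical points: x = -4 (local maximum); x = 2 (local minimum)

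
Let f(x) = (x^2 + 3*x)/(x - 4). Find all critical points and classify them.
f'(x) = (x^2 - 8*x - 12)/(x^2 - 8*x + 16)

Solve f'(x) = 0:
  f'(x) = (x^2 - 8*x - 12)/(x - 4)^2; the denominator is positive wherever f is defined, so f'(x) = 0 ⇔ x^2 - 8*x - 12 = 0.
  x^2 - 8*x - 12 = 0 has no rational roots; quadratic formula: x = (8 ± √112)/2.
  ⇒ x = 4 - 2*sqrt(7) ≈ -1.2915, 4 + 2*sqrt(7) ≈ 9.2915

f''(x) = 56/(x^3 - 12*x^2 + 48*x - 64)
Second-derivative test at each critical point:
  f''(-1.2915) = -0.3780 < 0 → local maximum
  f''(9.2915) = 0.3780 > 0 → local minimum

Critical points: x = 4 - 2*sqrt(7) ≈ -1.2915 (local maximum); x = 4 + 2*sqrt(7) ≈ 9.2915 (local minimum)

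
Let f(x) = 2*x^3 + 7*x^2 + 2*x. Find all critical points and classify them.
f'(x) = 6*x^2 + 14*x + 2

Solve f'(x) = 0:
  Factor: 6*x^2 + 14*x + 2 = 2*(3*x^2 + 7*x + 1); 3*x^2 + 7*x + 1 = 0 has no rational roots; quadratic formula: x = (-7 ± √37)/6.
  ⇒ x = -7/6 - sqrt(37)/6 ≈ -2.1805, -7/6 + sqrt(37)/6 ≈ -0.1529

f''(x) = 12*x + 14
Second-derivative test at each critical point:
  f''(-2.1805) = -12.1655 < 0 → local maximum
  f''(-0.1529) = 12.1655 > 0 → local minimum

Critical points: x = -7/6 - sqrt(37)/6 ≈ -2.1805 (local maximum); x = -7/6 + sqrt(37)/6 ≈ -0.1529 (local minimum)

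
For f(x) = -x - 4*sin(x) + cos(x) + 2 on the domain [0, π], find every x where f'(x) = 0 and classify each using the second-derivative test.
f'(x) = -sin(x) - 4*cos(x) - 1

Solve f'(x) = 0 on [0, π]:
  f'(x) = 0 ⇔ -sin(x) - 4*cos(x) = 1. Write the left side as R·cos(x + φ) with R = √((-4)² + 1²) = sqrt(17), cos φ = -4*sqrt(17)/17, sin φ = sqrt(17)/17; then cos(x + φ) = sqrt(17)/17. Solve for x and keep the solutions lying in [0, π].
  ⇒ x = pi - atan(15/8) ≈ 2.0608

f''(x) = 4*sin(x) - cos(x)
Second-derivative test at each critical point:
  f''(2.0608) = 4 > 0 → local minimum

Critical points: x = pi - atan(15/8) ≈ 2.0608 (local minimum)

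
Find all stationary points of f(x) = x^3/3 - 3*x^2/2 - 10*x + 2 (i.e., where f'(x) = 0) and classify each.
f'(x) = x^2 - 3*x - 10

Solve f'(x) = 0:
  Factor: x^2 - 3*x - 10 = (x - 5)*(x + 2) = 0.
  ⇒ x = -2, 5

f''(x) = 2*x - 3
Second-derivative test at each critical point:
  f''(-2) = -7 < 0 → local maximum
  f''(5) = 7 > 0 → local minimum

Critical points: x = -2 (local maximum); x = 5 (local minimum)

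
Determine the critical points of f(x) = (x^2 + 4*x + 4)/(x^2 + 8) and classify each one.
f'(x) = 4*(-x^2 + 2*x + 8)/(x^4 + 16*x^2 + 64)

Solve f'(x) = 0:
  f'(x) = -4*(x - 4)*(x + 2)/(x^2 + 8)^2; the denominator is positive wherever f is defined, so f'(x) = 0 ⇔ -4*x^2 + 8*x + 32 = 0.
  Factor: -4*x^2 + 8*x + 32 = -4*(x - 4)*(x + 2) = 0.
  ⇒ x = -2, 4

f''(x) = 8*(x^3 - 3*x^2 - 24*x + 8)/(x^6 + 24*x^4 + 192*x^2 + 512)
Second-derivative test at each critical point:
  f''(-2) = 1/6 > 0 → local minimum
  f''(4) = -1/24 < 0 → local maximum

Critical points: x = -2 (local minimum); x = 4 (local maximum)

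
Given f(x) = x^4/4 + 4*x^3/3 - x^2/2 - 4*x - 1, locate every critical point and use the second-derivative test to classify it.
f'(x) = x^3 + 4*x^2 - x - 4

Solve f'(x) = 0:
  Factor: x^3 + 4*x^2 - x - 4 = (x - 1)*(x + 1)*(x + 4) = 0.
  ⇒ x = -4, -1, 1

f''(x) = 3*x^2 + 8*x - 1
Second-derivative test at each critical point:
  f''(-4) = 15 > 0 → local minimum
  f''(-1) = -6 < 0 → local maximum
  f''(1) = 10 > 0 → local minimum

Critical points: x = -4 (local minimum); x = -1 (local maximum); x = 1 (local minimum)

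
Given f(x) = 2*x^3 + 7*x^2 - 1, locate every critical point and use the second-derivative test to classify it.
f'(x) = 2*x*(3*x + 7)

Solve f'(x) = 0:
  Factor: 6*x^2 + 14*x = 2*x*(3*x + 7) = 0.
  ⇒ x = -7/3, 0

f''(x) = 12*x + 14
Second-derivative test at each critical point:
  f''(-7/3) = -14 < 0 → local maximum
  f''(0) = 14 > 0 → local minimum

Critical points: x = -7/3 (local maximum); x = 0 (local minimum)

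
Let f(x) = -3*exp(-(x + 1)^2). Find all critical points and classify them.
f'(x) = 6*(x + 1)*exp(-(x + 1)^2)

Solve f'(x) = 0:
  f'(x) = (6*x + 6)·exp(-(x + 1)^2) and exp(-(x + 1)^2) > 0 for every x, so f'(x) = 0 ⇔ 6*x + 6 = 0.
  Factor: 6*x + 6 = 6*(x + 1) = 0.
  ⇒ x = -1

f''(x) = 6*(1 - 2*(x + 1)^2)*exp(-(x + 1)^2)
Second-derivative test at each critical point:
  f''(-1) = 6 > 0 → local minimum

Critical points: x = -1 (local minimum)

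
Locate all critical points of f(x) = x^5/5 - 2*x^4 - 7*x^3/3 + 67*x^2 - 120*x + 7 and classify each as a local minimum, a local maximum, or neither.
f'(x) = x^4 - 8*x^3 - 7*x^2 + 134*x - 120

Solve f'(x) = 0:
  Factor: x^4 - 8*x^3 - 7*x^2 + 134*x - 120 = (x - 6)*(x - 5)*(x - 1)*(x + 4) = 0.
  ⇒ x = -4, 1, 5, 6

f''(x) = 4*x^3 - 24*x^2 - 14*x + 134
Second-derivative test at each critical point:
  f''(-4) = -450 < 0 → local maximum
  f''(1) = 100 > 0 → local minimum
  f''(5) = -36 < 0 → local maximum
  f''(6) = 50 > 0 → local minimum

Critical points: x = -4 (local maximum); x = 1 (local minimum); x = 5 (local maximum); x = 6 (local minimum)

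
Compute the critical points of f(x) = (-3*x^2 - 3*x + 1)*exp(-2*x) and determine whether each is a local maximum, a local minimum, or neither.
f'(x) = (6*x^2 - 5)*exp(-2*x)

Solve f'(x) = 0:
  f'(x) = (6*x^2 - 5)·exp(-2*x) and exp(-2*x) > 0 for every x, so f'(x) = 0 ⇔ 6*x^2 - 5 = 0.
  6*x^2 - 5 = 0 has no rational roots; quadratic formula: x = (0 ± √120)/12.
  ⇒ x = -sqrt(30)/6 ≈ -0.9129, sqrt(30)/6 ≈ 0.9129

f''(x) = 2*(-6*x^2 + 6*x + 5)*exp(-2*x)
Second-derivative test at each critical point:
  f''(-0.9129) = -67.9986 < 0 → local maximum
  f''(0.9129) = 1.7647 > 0 → local minimum

Critical points: x = -sqrt(30)/6 ≈ -0.9129 (local maximum); x = sqrt(30)/6 ≈ 0.9129 (local minimum)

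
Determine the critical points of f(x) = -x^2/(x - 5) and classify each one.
f'(x) = x*(10 - x)/(x - 5)^2

Solve f'(x) = 0:
  f'(x) = -x*(x - 10)/(x - 5)^2; the denominator is positive wherever f is defined, so f'(x) = 0 ⇔ -x^2 + 10*x = 0.
  Factor: -x^2 + 10*x = -x*(x - 10) = 0.
  ⇒ x = 0, 10

f''(x) = -50/(x^3 - 15*x^2 + 75*x - 125)
Second-derivative test at each critical point:
  f''(0) = 2/5 > 0 → local minimum
  f''(10) = -2/5 < 0 → local maximum

Critical points: x = 0 (local minimum); x = 10 (local maximum)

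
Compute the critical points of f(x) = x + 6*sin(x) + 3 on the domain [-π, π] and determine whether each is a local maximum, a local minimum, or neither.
f'(x) = 6*cos(x) + 1

Solve f'(x) = 0 on [-π, π]:
  f'(x) = 0 ⇔ cos(x) = -1/6, i.e. x = ±arccos(-1/6) + 2nπ; keep the solutions lying in [-π, π].
  ⇒ x = -acos(-1/6) ≈ -1.7382, acos(-1/6) ≈ 1.7382

f''(x) = -6*sin(x)
Second-derivative test at each critical point:
  f''(-1.7382) = 5.9161 > 0 → local minimum
  f''(1.7382) = -5.9161 < 0 → local maximum

Critical points: x = -acos(-1/6) ≈ -1.7382 (local minimum); x = acos(-1/6) ≈ 1.7382 (local maximum)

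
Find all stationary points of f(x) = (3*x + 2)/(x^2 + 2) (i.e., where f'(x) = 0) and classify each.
f'(x) = (-3*x^2 - 4*x + 6)/(x^4 + 4*x^2 + 4)

Solve f'(x) = 0:
  f'(x) = -(3*x^2 + 4*x - 6)/(x^2 + 2)^2; the denominator is positive wherever f is defined, so f'(x) = 0 ⇔ -3*x^2 - 4*x + 6 = 0.
  3*x^2 + 4*x - 6 = 0 has no rational roots; quadratic formula: x = (-4 ± √88)/6.
  ⇒ x = -sqrt(22)/3 - 2/3 ≈ -2.2301, -2/3 + sqrt(22)/3 ≈ 0.8968

f''(x) = 2*(4*x^2*(3*x + 2) - (9*x + 2)*(x^2 + 2))/(x^2 + 2)^3
Second-derivative test at each critical point:
  f''(-2.2301) = 0.1929 > 0 → local minimum
  f''(0.8968) = -1.1929 < 0 → local maximum

Critical points: x = -sqrt(22)/3 - 2/3 ≈ -2.2301 (local minimum); x = -2/3 + sqrt(22)/3 ≈ 0.8968 (local maximum)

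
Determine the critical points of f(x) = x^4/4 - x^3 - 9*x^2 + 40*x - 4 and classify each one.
f'(x) = x^3 - 3*x^2 - 18*x + 40

Solve f'(x) = 0:
  Factor: x^3 - 3*x^2 - 18*x + 40 = (x - 5)*(x - 2)*(x + 4) = 0.
  ⇒ x = -4, 2, 5

f''(x) = 3*x^2 - 6*x - 18
Second-derivative test at each critical point:
  f''(-4) = 54 > 0 → local minimum
  f''(2) = -18 < 0 → local maximum
  f''(5) = 27 > 0 → local minimum

Critical points: x = -4 (local minimum); x = 2 (local maximum); x = 5 (local minimum)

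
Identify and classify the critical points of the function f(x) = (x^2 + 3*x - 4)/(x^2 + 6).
f'(x) = (-3*x^2 + 20*x + 18)/(x^4 + 12*x^2 + 36)

Solve f'(x) = 0:
  f'(x) = -(3*x^2 - 20*x - 18)/(x^2 + 6)^2; the denominator is positive wherever f is defined, so f'(x) = 0 ⇔ -3*x^2 + 20*x + 18 = 0.
  3*x^2 - 20*x - 18 = 0 has no rational roots; quadratic formula: x = (20 ± √616)/6.
  ⇒ x = 10/3 - sqrt(154)/3 ≈ -0.8032, 10/3 + sqrt(154)/3 ≈ 7.4699

f''(x) = 6*(x^3 - 10*x^2 - 18*x + 20)/(x^6 + 18*x^4 + 108*x^2 + 216)
Second-derivative test at each critical point:
  f''(-0.8032) = 0.5621 > 0 → local minimum
  f''(7.4699) = -0.0065 < 0 → local maximum

Critical points: x = 10/3 - sqrt(154)/3 ≈ -0.8032 (local minimum); x = 10/3 + sqrt(154)/3 ≈ 7.4699 (local maximum)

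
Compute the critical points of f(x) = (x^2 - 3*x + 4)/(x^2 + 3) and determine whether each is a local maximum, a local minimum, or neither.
f'(x) = (3*x^2 - 2*x - 9)/(x^4 + 6*x^2 + 9)

Solve f'(x) = 0:
  f'(x) = (3*x^2 - 2*x - 9)/(x^2 + 3)^2; the denominator is positive wherever f is defined, so f'(x) = 0 ⇔ 3*x^2 - 2*x - 9 = 0.
  3*x^2 - 2*x - 9 = 0 has no rational roots; quadratic formula: x = (2 ± √112)/6.
  ⇒ x = 1/3 - 2*sqrt(7)/3 ≈ -1.4305, 1/3 + 2*sqrt(7)/3 ≈ 2.0972

f''(x) = 6*(-x^3 + x^2 + 9*x - 1)/(x^6 + 9*x^4 + 27*x^2 + 27)
Second-derivative test at each critical point:
  f''(-1.4305) = -0.4156 < 0 → local maximum
  f''(2.0972) = 0.1934 > 0 → local minimum

Critical points: x = 1/3 - 2*sqrt(7)/3 ≈ -1.4305 (local maximum); x = 1/3 + 2*sqrt(7)/3 ≈ 2.0972 (local minimum)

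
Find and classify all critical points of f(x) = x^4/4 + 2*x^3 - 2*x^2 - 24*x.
f'(x) = x^3 + 6*x^2 - 4*x - 24

Solve f'(x) = 0:
  Factor: x^3 + 6*x^2 - 4*x - 24 = (x - 2)*(x + 2)*(x + 6) = 0.
  ⇒ x = -6, -2, 2

f''(x) = 3*x^2 + 12*x - 4
Second-derivative test at each critical point:
  f''(-6) = 32 > 0 → local minimum
  f''(-2) = -16 < 0 → local maximum
  f''(2) = 32 > 0 → local minimum

Critical points: x = -6 (local minimum); x = -2 (local maximum); x = 2 (local minimum)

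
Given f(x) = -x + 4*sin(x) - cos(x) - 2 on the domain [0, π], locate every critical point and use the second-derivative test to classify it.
f'(x) = sin(x) + 4*cos(x) - 1

Solve f'(x) = 0 on [0, π]:
  f'(x) = 0 ⇔ sin(x) + 4*cos(x) = 1. Write the left side as R·cos(x + φ) with R = √(4² + (-1)²) = sqrt(17), cos φ = 4*sqrt(17)/17, sin φ = -sqrt(17)/17; then cos(x + φ) = sqrt(17)/17. Solve for x and keep the solutions lying in [0, π].
  ⇒ x = pi/2 ≈ 1.5708

f''(x) = -4*sin(x) + cos(x)
Second-derivative test at each critical point:
  f''(1.5708) = -4 < 0 → local maximum

Critical points: x = pi/2 ≈ 1.5708 (local maximum)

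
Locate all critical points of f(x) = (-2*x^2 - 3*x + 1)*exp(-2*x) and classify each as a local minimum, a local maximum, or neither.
f'(x) = (4*x^2 + 2*x - 5)*exp(-2*x)

Solve f'(x) = 0:
  f'(x) = (4*x^2 + 2*x - 5)·exp(-2*x) and exp(-2*x) > 0 for every x, so f'(x) = 0 ⇔ 4*x^2 + 2*x - 5 = 0.
  4*x^2 + 2*x - 5 = 0 has no rational roots; quadratic formula: x = (-2 ± √84)/8.
  ⇒ x = -sqrt(21)/4 - 1/4 ≈ -1.3956, -1/4 + sqrt(21)/4 ≈ 0.8956

f''(x) = 4*(-2*x^2 + x + 3)*exp(-2*x)
Second-derivative test at each critical point:
  f''(-1.3956) = -149.4103 < 0 → local maximum
  f''(0.8956) = 1.5282 > 0 → local minimum

Critical points: x = -sqrt(21)/4 - 1/4 ≈ -1.3956 (local maximum); x = -1/4 + sqrt(21)/4 ≈ 0.8956 (local minimum)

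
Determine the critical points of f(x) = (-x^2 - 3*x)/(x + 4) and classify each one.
f'(x) = (-x^2 - 8*x - 12)/(x^2 + 8*x + 16)

Solve f'(x) = 0:
  f'(x) = -(x + 2)*(x + 6)/(x + 4)^2; the denominator is positive wherever f is defined, so f'(x) = 0 ⇔ -x^2 - 8*x - 12 = 0.
  Factor: -x^2 - 8*x - 12 = -(x + 2)*(x + 6) = 0.
  ⇒ x = -6, -2

f''(x) = -8/(x^3 + 12*x^2 + 48*x + 64)
Second-derivative test at each critical point:
  f''(-6) = 1 > 0 → local minimum
  f''(-2) = -1 < 0 → local maximum

Critical points: x = -6 (local minimum); x = -2 (local maximum)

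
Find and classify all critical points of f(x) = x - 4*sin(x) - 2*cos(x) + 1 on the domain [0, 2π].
f'(x) = 2*sin(x) - 4*cos(x) + 1

Solve f'(x) = 0 on [0, 2π]:
  f'(x) = 0 ⇔ 2*sin(x) - 4*cos(x) = -1. Write the left side as R·cos(x + φ) with R = √((-4)² + (-2)²) = 2*sqrt(5), cos φ = -2*sqrt(5)/5, sin φ = -sqrt(5)/5; then cos(x + φ) = -sqrt(5)/10. Solve for x and keep the solutions lying in [0, 2π].
  ⇒ x = atan((-1 + 2*sqrt(19))/(2 + sqrt(19))) ≈ 0.8816, atan((-2*sqrt(19) - 1)/(2 - sqrt(19))) + pi ≈ 4.4743

f''(x) = 4*sin(x) + 2*cos(x)
Second-derivative test at each critical point:
  f''(0.8816) = 4.3589 > 0 → local minimum
  f''(4.4743) = -4.3589 < 0 → local maximum

Critical points: x = atan((-1 + 2*sqrt(19))/(2 + sqrt(19))) ≈ 0.8816 (local minimum); x = atan((-2*sqrt(19) - 1)/(2 - sqrt(19))) + pi ≈ 4.4743 (local maximum)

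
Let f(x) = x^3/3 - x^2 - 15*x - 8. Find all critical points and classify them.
f'(x) = x^2 - 2*x - 15

Solve f'(x) = 0:
  Factor: x^2 - 2*x - 15 = (x - 5)*(x + 3) = 0.
  ⇒ x = -3, 5

f''(x) = 2*x - 2
Second-derivative test at each critical point:
  f''(-3) = -8 < 0 → local maximum
  f''(5) = 8 > 0 → local minimum

Critical points: x = -3 (local maximum); x = 5 (local minimum)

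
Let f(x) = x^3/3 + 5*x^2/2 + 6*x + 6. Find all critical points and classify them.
f'(x) = x^2 + 5*x + 6

Solve f'(x) = 0:
  Factor: x^2 + 5*x + 6 = (x + 2)*(x + 3) = 0.
  ⇒ x = -3, -2

f''(x) = 2*x + 5
Second-derivative test at each critical point:
  f''(-3) = -1 < 0 → local maximum
  f''(-2) = 1 > 0 → local minimum

Critical points: x = -3 (local maximum); x = -2 (local minimum)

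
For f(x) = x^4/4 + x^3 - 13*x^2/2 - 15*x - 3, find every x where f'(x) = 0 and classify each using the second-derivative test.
f'(x) = x^3 + 3*x^2 - 13*x - 15

Solve f'(x) = 0:
  Factor: x^3 + 3*x^2 - 13*x - 15 = (x - 3)*(x + 1)*(x + 5) = 0.
  ⇒ x = -5, -1, 3

f''(x) = 3*x^2 + 6*x - 13
Second-derivative test at each critical point:
  f''(-5) = 32 > 0 → local minimum
  f''(-1) = -16 < 0 → local maximum
  f''(3) = 32 > 0 → local minimum

Critical points: x = -5 (local minimum); x = -1 (local maximum); x = 3 (local minimum)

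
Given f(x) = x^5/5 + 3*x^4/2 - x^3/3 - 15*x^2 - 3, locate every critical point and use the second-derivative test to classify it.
f'(x) = x*(x^3 + 6*x^2 - x - 30)

Solve f'(x) = 0:
  Factor: x^4 + 6*x^3 - x^2 - 30*x = x*(x - 2)*(x + 3)*(x + 5) = 0.
  ⇒ x = -5, -3, 0, 2

f''(x) = 4*x^3 + 18*x^2 - 2*x - 30
Second-derivative test at each critical point:
  f''(-5) = -70 < 0 → local maximum
  f''(-3) = 30 > 0 → local minimum
  f''(0) = -30 < 0 → local maximum
  f''(2) = 70 > 0 → local minimum

Critical points: x = -5 (local maximum); x = -3 (local minimum); x = 0 (local maximum); x = 2 (local minimum)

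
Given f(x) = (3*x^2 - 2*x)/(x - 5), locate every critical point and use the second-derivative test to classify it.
f'(x) = (3*x^2 - 30*x + 10)/(x^2 - 10*x + 25)

Solve f'(x) = 0:
  f'(x) = (3*x^2 - 30*x + 10)/(x - 5)^2; the denominator is positive wherever f is defined, so f'(x) = 0 ⇔ 3*x^2 - 30*x + 10 = 0.
  3*x^2 - 30*x + 10 = 0 has no rational roots; quadratic formula: x = (30 ± √780)/6.
  ⇒ x = 5 - sqrt(195)/3 ≈ 0.3453, sqrt(195)/3 + 5 ≈ 9.6547

f''(x) = 130/(x^3 - 15*x^2 + 75*x - 125)
Second-derivative test at each critical point:
  f''(0.3453) = -1.2890 < 0 → local maximum
  f''(9.6547) = 1.2890 > 0 → local minimum

Critical points: x = 5 - sqrt(195)/3 ≈ 0.3453 (local maximum); x = sqrt(195)/3 + 5 ≈ 9.6547 (local minimum)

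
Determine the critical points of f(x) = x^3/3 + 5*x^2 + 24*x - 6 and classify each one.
f'(x) = x^2 + 10*x + 24

Solve f'(x) = 0:
  Factor: x^2 + 10*x + 24 = (x + 4)*(x + 6) = 0.
  ⇒ x = -6, -4

f''(x) = 2*x + 10
Second-derivative test at each critical point:
  f''(-6) = -2 < 0 → local maximum
  f''(-4) = 2 > 0 → local minimum

Critical points: x = -6 (local maximum); x = -4 (local minimum)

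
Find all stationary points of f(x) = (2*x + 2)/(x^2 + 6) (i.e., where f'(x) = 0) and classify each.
f'(x) = 2*(x^2 - 2*x*(x + 1) + 6)/(x^2 + 6)^2

Solve f'(x) = 0:
  f'(x) = -2*(x^2 + 2*x - 6)/(x^2 + 6)^2; the denominator is positive wherever f is defined, so f'(x) = 0 ⇔ -2*x^2 - 4*x + 12 = 0.
  Factor: -2*x^2 - 4*x + 12 = -2*(x^2 + 2*x - 6); x^2 + 2*x - 6 = 0 has no rational roots; quadratic formula: x = (-2 ± √28)/2.
  ⇒ x = -sqrt(7) - 1 ≈ -3.6458, -1 + sqrt(7) ≈ 1.6458

f''(x) = 4*(4*x^2*(x + 1) - (3*x + 1)*(x^2 + 6))/(x^2 + 6)^3
Second-derivative test at each critical point:
  f''(-3.6458) = 0.0284 > 0 → local minimum
  f''(1.6458) = -0.1395 < 0 → local maximum

Critical points: x = -sqrt(7) - 1 ≈ -3.6458 (local minimum); x = -1 + sqrt(7) ≈ 1.6458 (local maximum)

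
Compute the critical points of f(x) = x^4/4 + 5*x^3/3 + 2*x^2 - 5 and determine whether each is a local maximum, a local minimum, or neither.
f'(x) = x*(x^2 + 5*x + 4)

Solve f'(x) = 0:
  Factor: x^3 + 5*x^2 + 4*x = x*(x + 1)*(x + 4) = 0.
  ⇒ x = -4, -1, 0

f''(x) = 3*x^2 + 10*x + 4
Second-derivative test at each critical point:
  f''(-4) = 12 > 0 → local minimum
  f''(-1) = -3 < 0 → local maximum
  f''(0) = 4 > 0 → local minimum

Critical points: x = -4 (local minimum); x = -1 (local maximum); x = 0 (local minimum)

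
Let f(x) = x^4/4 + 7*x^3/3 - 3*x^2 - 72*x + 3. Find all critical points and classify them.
f'(x) = x^3 + 7*x^2 - 6*x - 72

Solve f'(x) = 0:
  Factor: x^3 + 7*x^2 - 6*x - 72 = (x - 3)*(x + 4)*(x + 6) = 0.
  ⇒ x = -6, -4, 3

f''(x) = 3*x^2 + 14*x - 6
Second-derivative test at each critical point:
  f''(-6) = 18 > 0 → local minimum
  f''(-4) = -14 < 0 → local maximum
  f''(3) = 63 > 0 → local minimum

Critical points: x = -6 (local minimum); x = -4 (local maximum); x = 3 (local minimum)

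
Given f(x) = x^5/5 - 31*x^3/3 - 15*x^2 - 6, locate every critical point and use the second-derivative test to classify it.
f'(x) = x*(x^3 - 31*x - 30)

Solve f'(x) = 0:
  Factor: x^4 - 31*x^2 - 30*x = x*(x - 6)*(x + 1)*(x + 5) = 0.
  ⇒ x = -5, -1, 0, 6

f''(x) = 4*x^3 - 62*x - 30
Second-derivative test at each critical point:
  f''(-5) = -220 < 0 → local maximum
  f''(-1) = 28 > 0 → local minimum
  f''(0) = -30 < 0 → local maximum
  f''(6) = 462 > 0 → local minimum

Critical points: x = -5 (local maximum); x = -1 (local minimum); x = 0 (local maximum); x = 6 (local minimum)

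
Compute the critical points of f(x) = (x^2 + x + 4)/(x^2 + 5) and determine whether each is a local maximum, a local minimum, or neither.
f'(x) = (-x^2 + 2*x + 5)/(x^4 + 10*x^2 + 25)

Solve f'(x) = 0:
  f'(x) = -(x^2 - 2*x - 5)/(x^2 + 5)^2; the denominator is positive wherever f is defined, so f'(x) = 0 ⇔ -x^2 + 2*x + 5 = 0.
  x^2 - 2*x - 5 = 0 has no rational roots; quadratic formula: x = (2 ± √24)/2.
  ⇒ x = 1 - sqrt(6) ≈ -1.4495, 1 + sqrt(6) ≈ 3.4495

f''(x) = 2*(x^3 - 3*x^2 - 15*x + 5)/(x^6 + 15*x^4 + 75*x^2 + 125)
Second-derivative test at each critical point:
  f''(-1.4495) = 0.0972 > 0 → local minimum
  f''(3.4495) = -0.0172 < 0 → local maximum

Critical points: x = 1 - sqrt(6) ≈ -1.4495 (local minimum); x = 1 + sqrt(6) ≈ 3.4495 (local maximum)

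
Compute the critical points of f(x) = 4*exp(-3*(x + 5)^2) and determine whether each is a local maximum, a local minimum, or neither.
f'(x) = 24*(-x - 5)*exp(-3*(x + 5)^2)

Solve f'(x) = 0:
  f'(x) = (-24*x - 120)·exp(-3*(x + 5)^2) and exp(-3*(x + 5)^2) > 0 for every x, so f'(x) = 0 ⇔ -24*x - 120 = 0.
  Factor: -24*x - 120 = -24*(x + 5) = 0.
  ⇒ x = -5

f''(x) = 24*(6*(x + 5)^2 - 1)*exp(-3*(x + 5)^2)
Second-derivative test at each critical point:
  f''(-5) = -24 < 0 → local maximum

Critical points: x = -5 (local maximum)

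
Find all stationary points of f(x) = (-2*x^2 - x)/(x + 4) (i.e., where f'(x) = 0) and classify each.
f'(x) = 2*(-x^2 - 8*x - 2)/(x^2 + 8*x + 16)

Solve f'(x) = 0:
  f'(x) = -2*(x^2 + 8*x + 2)/(x + 4)^2; the denominator is positive wherever f is defined, so f'(x) = 0 ⇔ -2*x^2 - 16*x - 4 = 0.
  Factor: -2*x^2 - 16*x - 4 = -2*(x^2 + 8*x + 2); x^2 + 8*x + 2 = 0 has no rational roots; quadratic formula: x = (-8 ± √56)/2.
  ⇒ x = -4 - sqrt(14) ≈ -7.7417, -4 + sqrt(14) ≈ -0.2583

f''(x) = -56/(x^3 + 12*x^2 + 48*x + 64)
Second-derivative test at each critical point:
  f''(-7.7417) = 1.0690 > 0 → local minimum
  f''(-0.2583) = -1.0690 < 0 → local maximum

Critical points: x = -4 - sqrt(14) ≈ -7.7417 (local minimum); x = -4 + sqrt(14) ≈ -0.2583 (local maximum)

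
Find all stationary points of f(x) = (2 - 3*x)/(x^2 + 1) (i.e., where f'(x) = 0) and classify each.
f'(x) = (3*x^2 - 4*x - 3)/(x^4 + 2*x^2 + 1)

Solve f'(x) = 0:
  f'(x) = (3*x^2 - 4*x - 3)/(x^2 + 1)^2; the denominator is positive wherever f is defined, so f'(x) = 0 ⇔ 3*x^2 - 4*x - 3 = 0.
  3*x^2 - 4*x - 3 = 0 has no rational roots; quadratic formula: x = (4 ± √52)/6.
  ⇒ x = 2/3 - sqrt(13)/3 ≈ -0.5352, 2/3 + sqrt(13)/3 ≈ 1.8685

f''(x) = 2*(4*x^2*(2 - 3*x) + (9*x - 2)*(x^2 + 1))/(x^2 + 1)^3
Second-derivative test at each critical point:
  f''(-0.5352) = -4.3575 < 0 → local maximum
  f''(1.8685) = 0.3575 > 0 → local minimum

Critical points: x = 2/3 - sqrt(13)/3 ≈ -0.5352 (local maximum); x = 2/3 + sqrt(13)/3 ≈ 1.8685 (local minimum)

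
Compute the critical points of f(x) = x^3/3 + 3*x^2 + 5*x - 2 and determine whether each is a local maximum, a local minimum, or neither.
f'(x) = x^2 + 6*x + 5

Solve f'(x) = 0:
  Factor: x^2 + 6*x + 5 = (x + 1)*(x + 5) = 0.
  ⇒ x = -5, -1

f''(x) = 2*x + 6
Second-derivative test at each critical point:
  f''(-5) = -4 < 0 → local maximum
  f''(-1) = 4 > 0 → local minimum

Critical points: x = -5 (local maximum); x = -1 (local minimum)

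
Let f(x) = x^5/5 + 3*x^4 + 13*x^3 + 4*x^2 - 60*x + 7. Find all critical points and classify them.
f'(x) = x^4 + 12*x^3 + 39*x^2 + 8*x - 60

Solve f'(x) = 0:
  Factor: x^4 + 12*x^3 + 39*x^2 + 8*x - 60 = (x - 1)*(x + 2)*(x + 5)*(x + 6) = 0.
  ⇒ x = -6, -5, -2, 1

f''(x) = 4*x^3 + 36*x^2 + 78*x + 8
Second-derivative test at each critical point:
  f''(-6) = -28 < 0 → local maximum
  f''(-5) = 18 > 0 → local minimum
  f''(-2) = -36 < 0 → local maximum
  f''(1) = 126 > 0 → local minimum

Critical points: x = -6 (local maximum); x = -5 (local minimum); x = -2 (local maximum); x = 1 (local minimum)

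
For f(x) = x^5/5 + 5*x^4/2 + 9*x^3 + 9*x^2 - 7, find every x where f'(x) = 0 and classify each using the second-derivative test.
f'(x) = x*(x^3 + 10*x^2 + 27*x + 18)

Solve f'(x) = 0:
  Factor: x^4 + 10*x^3 + 27*x^2 + 18*x = x*(x + 1)*(x + 3)*(x + 6) = 0.
  ⇒ x = -6, -3, -1, 0

f''(x) = 4*x^3 + 30*x^2 + 54*x + 18
Second-derivative test at each critical point:
  f''(-6) = -90 < 0 → local maximum
  f''(-3) = 18 > 0 → local minimum
  f''(-1) = -10 < 0 → local maximum
  f''(0) = 18 > 0 → local minimum

Critical points: x = -6 (local maximum); x = -3 (local minimum); x = -1 (local maximum); x = 0 (local minimum)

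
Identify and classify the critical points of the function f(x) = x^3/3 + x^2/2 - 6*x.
f'(x) = x^2 + x - 6

Solve f'(x) = 0:
  Factor: x^2 + x - 6 = (x - 2)*(x + 3) = 0.
  ⇒ x = -3, 2

f''(x) = 2*x + 1
Second-derivative test at each critical point:
  f''(-3) = -5 < 0 → local maximum
  f''(2) = 5 > 0 → local minimum

Critical points: x = -3 (local maximum); x = 2 (local minimum)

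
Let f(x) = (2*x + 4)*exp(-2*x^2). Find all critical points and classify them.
f'(x) = 2*(-4*x*(x + 2) + 1)*exp(-2*x^2)

Solve f'(x) = 0:
  f'(x) = (-8*x^2 - 16*x + 2)·exp(-2*x^2) and exp(-2*x^2) > 0 for every x, so f'(x) = 0 ⇔ -8*x^2 - 16*x + 2 = 0.
  Factor: -8*x^2 - 16*x + 2 = -2*(4*x^2 + 8*x - 1); 4*x^2 + 8*x - 1 = 0 has no rational roots; quadratic formula: x = (-8 ± √80)/8.
  ⇒ x = -sqrt(5)/2 - 1 ≈ -2.1180, -1 + sqrt(5)/2 ≈ 0.1180

f''(x) = 8*(4*x^2*(x + 2) - 3*x - 2)*exp(-2*x^2)
Second-derivative test at each critical point:
  f''(-2.1180) = 0.0023 > 0 → local minimum
  f''(0.1180) = -17.3970 < 0 → local maximum

Critical points: x = -sqrt(5)/2 - 1 ≈ -2.1180 (local minimum); x = -1 + sqrt(5)/2 ≈ 0.1180 (local maximum)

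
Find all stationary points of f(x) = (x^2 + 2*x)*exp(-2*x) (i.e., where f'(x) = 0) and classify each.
f'(x) = 2*(-x^2 - x + 1)*exp(-2*x)

Solve f'(x) = 0:
  f'(x) = (-2*x^2 - 2*x + 2)·exp(-2*x) and exp(-2*x) > 0 for every x, so f'(x) = 0 ⇔ -2*x^2 - 2*x + 2 = 0.
  Factor: -2*x^2 - 2*x + 2 = -2*(x^2 + x - 1); x^2 + x - 1 = 0 has no rational roots; quadratic formula: x = (-1 ± √5)/2.
  ⇒ x = -sqrt(5)/2 - 1/2 ≈ -1.6180, -1/2 + sqrt(5)/2 ≈ 0.6180

f''(x) = 2*(2*x^2 - 3)*exp(-2*x)
Second-derivative test at each critical point:
  f''(-1.6180) = 113.7422 > 0 → local minimum
  f''(0.6180) = -1.2993 < 0 → local maximum

Critical points: x = -sqrt(5)/2 - 1/2 ≈ -1.6180 (local minimum); x = -1/2 + sqrt(5)/2 ≈ 0.6180 (local maximum)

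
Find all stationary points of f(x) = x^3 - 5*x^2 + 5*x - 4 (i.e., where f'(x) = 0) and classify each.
f'(x) = 3*x^2 - 10*x + 5

Solve f'(x) = 0:
  3*x^2 - 10*x + 5 = 0 has no rational roots; quadratic formula: x = (10 ± √40)/6.
  ⇒ x = 5/3 - sqrt(10)/3 ≈ 0.6126, sqrt(10)/3 + 5/3 ≈ 2.7208

f''(x) = 6*x - 10
Second-derivative test at each critical point:
  f''(0.6126) = -6.3246 < 0 → local maximum
  f''(2.7208) = 6.3246 > 0 → local minimum

Critical points: x = 5/3 - sqrt(10)/3 ≈ 0.6126 (local maximum); x = sqrt(10)/3 + 5/3 ≈ 2.7208 (local minimum)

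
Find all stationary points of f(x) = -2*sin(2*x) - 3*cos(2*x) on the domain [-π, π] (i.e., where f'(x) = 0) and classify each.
f'(x) = 6*sin(2*x) - 4*cos(2*x)

Solve f'(x) = 0 on [-π, π]:
  f'(x) = 0 ⇔ -2*cos(2*x) = -3*sin(2*x) ⇔ tan(2*x) = 2/3, i.e. 2*x = arctan(2/3) + nπ; keep the solutions lying in [-π, π].
  ⇒ x = -pi + atan(2/3)/2 ≈ -2.8476, -pi/2 + atan(2/3)/2 ≈ -1.2768, atan(2/3)/2 ≈ 0.2940, atan(2/3)/2 + pi/2 ≈ 1.8648

f''(x) = 8*sin(2*x) + 12*cos(2*x)
Second-derivative test at each critical point:
  f''(-2.8476) = 14.4222 > 0 → local minimum
  f''(-1.2768) = -14.4222 < 0 → local maximum
  f''(0.2940) = 14.4222 > 0 → local minimum
  f''(1.8648) = -14.4222 < 0 → local maximum

Critical points: x = -pi + atan(2/3)/2 ≈ -2.8476 (local minimum); x = -pi/2 + atan(2/3)/2 ≈ -1.2768 (local maximum); x = atan(2/3)/2 ≈ 0.2940 (local minimum); x = atan(2/3)/2 + pi/2 ≈ 1.8648 (local maximum)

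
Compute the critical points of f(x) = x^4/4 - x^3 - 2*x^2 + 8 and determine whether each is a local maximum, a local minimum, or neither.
f'(x) = x*(x^2 - 3*x - 4)

Solve f'(x) = 0:
  Factor: x^3 - 3*x^2 - 4*x = x*(x - 4)*(x + 1) = 0.
  ⇒ x = -1, 0, 4

f''(x) = 3*x^2 - 6*x - 4
Second-derivative test at each critical point:
  f''(-1) = 5 > 0 → local minimum
  f''(0) = -4 < 0 → local maximum
  f''(4) = 20 > 0 → local minimum

Critical points: x = -1 (local minimum); x = 0 (local maximum); x = 4 (local minimum)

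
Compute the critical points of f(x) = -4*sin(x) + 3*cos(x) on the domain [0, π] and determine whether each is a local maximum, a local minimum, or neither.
f'(x) = -3*sin(x) - 4*cos(x)

Solve f'(x) = 0 on [0, π]:
  f'(x) = 0 ⇔ -4*cos(x) = 3*sin(x) ⇔ tan(x) = -4/3, i.e. x = arctan(-4/3) + nπ; keep the solutions lying in [0, π].
  ⇒ x = pi - atan(4/3) ≈ 2.2143

f''(x) = 4*sin(x) - 3*cos(x)
Second-derivative test at each critical point:
  f''(2.2143) = 5 > 0 → local minimum

Critical points: x = pi - atan(4/3) ≈ 2.2143 (local minimum)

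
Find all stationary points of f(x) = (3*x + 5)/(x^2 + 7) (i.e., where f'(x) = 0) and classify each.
f'(x) = (-3*x^2 - 10*x + 21)/(x^4 + 14*x^2 + 49)

Solve f'(x) = 0:
  f'(x) = -(3*x^2 + 10*x - 21)/(x^2 + 7)^2; the denominator is positive wherever f is defined, so f'(x) = 0 ⇔ -3*x^2 - 10*x + 21 = 0.
  3*x^2 + 10*x - 21 = 0 has no rational roots; quadratic formula: x = (-10 ± √352)/6.
  ⇒ x = -2*sqrt(22)/3 - 5/3 ≈ -4.7936, -5/3 + 2*sqrt(22)/3 ≈ 1.4603

f''(x) = 2*(4*x^2*(3*x + 5) - (9*x + 5)*(x^2 + 7))/(x^2 + 7)^3
Second-derivative test at each critical point:
  f''(-4.7936) = 0.0209 > 0 → local minimum
  f''(1.4603) = -0.2250 < 0 → local maximum

Critical points: x = -2*sqrt(22)/3 - 5/3 ≈ -4.7936 (local minimum); x = -5/3 + 2*sqrt(22)/3 ≈ 1.4603 (local maximum)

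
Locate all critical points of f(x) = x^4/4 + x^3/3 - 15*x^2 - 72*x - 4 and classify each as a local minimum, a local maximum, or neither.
f'(x) = x^3 + x^2 - 30*x - 72

Solve f'(x) = 0:
  Factor: x^3 + x^2 - 30*x - 72 = (x - 6)*(x + 3)*(x + 4) = 0.
  ⇒ x = -4, -3, 6

f''(x) = 3*x^2 + 2*x - 30
Second-derivative test at each critical point:
  f''(-4) = 10 > 0 → local minimum
  f''(-3) = -9 < 0 → local maximum
  f''(6) = 90 > 0 → local minimum

Critical points: x = -4 (local minimum); x = -3 (local maximum); x = 6 (local minimum)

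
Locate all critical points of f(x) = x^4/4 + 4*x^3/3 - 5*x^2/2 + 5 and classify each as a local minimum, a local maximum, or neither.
f'(x) = x*(x^2 + 4*x - 5)

Solve f'(x) = 0:
  Factor: x^3 + 4*x^2 - 5*x = x*(x - 1)*(x + 5) = 0.
  ⇒ x = -5, 0, 1

f''(x) = 3*x^2 + 8*x - 5
Second-derivative test at each critical point:
  f''(-5) = 30 > 0 → local minimum
  f''(0) = -5 < 0 → local maximum
  f''(1) = 6 > 0 → local minimum

Critical points: x = -5 (local minimum); x = 0 (local maximum); x = 1 (local minimum)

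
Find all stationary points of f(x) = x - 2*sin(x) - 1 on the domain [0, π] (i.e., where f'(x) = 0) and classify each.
f'(x) = 1 - 2*cos(x)

Solve f'(x) = 0 on [0, π]:
  f'(x) = 0 ⇔ cos(x) = 1/2, i.e. x = ±arccos(1/2) + 2nπ; keep the solutions lying in [0, π].
  ⇒ x = pi/3 ≈ 1.0472

f''(x) = 2*sin(x)
Second-derivative test at each critical point:
  f''(1.0472) = 1.7321 > 0 → local minimum

Critical points: x = pi/3 ≈ 1.0472 (local minimum)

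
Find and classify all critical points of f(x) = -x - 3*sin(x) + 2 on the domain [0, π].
f'(x) = -3*cos(x) - 1

Solve f'(x) = 0 on [0, π]:
  f'(x) = 0 ⇔ cos(x) = -1/3, i.e. x = ±arccos(-1/3) + 2nπ; keep the solutions lying in [0, π].
  ⇒ x = acos(-1/3) ≈ 1.9106

f''(x) = 3*sin(x)
Second-derivative test at each critical point:
  f''(1.9106) = 2.8284 > 0 → local minimum

Critical points: x = acos(-1/3) ≈ 1.9106 (local minimum)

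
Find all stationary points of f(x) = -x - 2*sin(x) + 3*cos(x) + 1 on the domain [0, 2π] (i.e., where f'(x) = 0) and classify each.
f'(x) = -3*sin(x) - 2*cos(x) - 1

Solve f'(x) = 0 on [0, 2π]:
  f'(x) = 0 ⇔ -3*sin(x) - 2*cos(x) = 1. Write the left side as R·cos(x + φ) with R = √((-2)² + 3²) = sqrt(13), cos φ = -2*sqrt(13)/13, sin φ = 3*sqrt(13)/13; then cos(x + φ) = sqrt(13)/13. Solve for x and keep the solutions lying in [0, 2π].
  ⇒ x = atan((-3 + 4*sqrt(3))/(-6*sqrt(3) - 2)) + pi ≈ 2.8346, atan((-4*sqrt(3) - 3)/(-2 + 6*sqrt(3))) + 2*pi ≈ 5.4141

f''(x) = 2*sin(x) - 3*cos(x)
Second-derivative test at each critical point:
  f''(2.8346) = 3.4641 > 0 → local minimum
  f''(5.4141) = -3.4641 < 0 → local maximum

Critical points: x = atan((-3 + 4*sqrt(3))/(-6*sqrt(3) - 2)) + pi ≈ 2.8346 (local minimum); x = atan((-4*sqrt(3) - 3)/(-2 + 6*sqrt(3))) + 2*pi ≈ 5.4141 (local maximum)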